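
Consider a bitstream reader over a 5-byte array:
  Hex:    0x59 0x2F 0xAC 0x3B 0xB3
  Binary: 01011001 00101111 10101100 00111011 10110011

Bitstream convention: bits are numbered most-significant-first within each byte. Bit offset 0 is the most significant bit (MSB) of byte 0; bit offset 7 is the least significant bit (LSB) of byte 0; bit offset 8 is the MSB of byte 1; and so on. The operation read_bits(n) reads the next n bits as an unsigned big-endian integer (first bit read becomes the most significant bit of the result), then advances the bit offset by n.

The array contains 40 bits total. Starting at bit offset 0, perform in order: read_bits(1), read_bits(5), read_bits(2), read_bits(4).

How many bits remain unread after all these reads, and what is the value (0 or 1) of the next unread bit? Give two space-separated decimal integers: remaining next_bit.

Answer: 28 1

Derivation:
Read 1: bits[0:1] width=1 -> value=0 (bin 0); offset now 1 = byte 0 bit 1; 39 bits remain
Read 2: bits[1:6] width=5 -> value=22 (bin 10110); offset now 6 = byte 0 bit 6; 34 bits remain
Read 3: bits[6:8] width=2 -> value=1 (bin 01); offset now 8 = byte 1 bit 0; 32 bits remain
Read 4: bits[8:12] width=4 -> value=2 (bin 0010); offset now 12 = byte 1 bit 4; 28 bits remain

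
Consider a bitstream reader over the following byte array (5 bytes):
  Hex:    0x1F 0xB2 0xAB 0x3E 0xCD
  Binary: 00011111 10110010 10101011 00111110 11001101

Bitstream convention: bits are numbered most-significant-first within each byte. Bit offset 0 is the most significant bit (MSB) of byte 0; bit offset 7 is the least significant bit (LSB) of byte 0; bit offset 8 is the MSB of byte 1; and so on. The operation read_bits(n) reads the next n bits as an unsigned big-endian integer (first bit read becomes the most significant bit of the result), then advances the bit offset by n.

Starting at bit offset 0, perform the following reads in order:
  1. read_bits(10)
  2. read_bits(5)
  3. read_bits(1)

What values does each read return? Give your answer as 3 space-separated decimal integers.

Answer: 126 25 0

Derivation:
Read 1: bits[0:10] width=10 -> value=126 (bin 0001111110); offset now 10 = byte 1 bit 2; 30 bits remain
Read 2: bits[10:15] width=5 -> value=25 (bin 11001); offset now 15 = byte 1 bit 7; 25 bits remain
Read 3: bits[15:16] width=1 -> value=0 (bin 0); offset now 16 = byte 2 bit 0; 24 bits remain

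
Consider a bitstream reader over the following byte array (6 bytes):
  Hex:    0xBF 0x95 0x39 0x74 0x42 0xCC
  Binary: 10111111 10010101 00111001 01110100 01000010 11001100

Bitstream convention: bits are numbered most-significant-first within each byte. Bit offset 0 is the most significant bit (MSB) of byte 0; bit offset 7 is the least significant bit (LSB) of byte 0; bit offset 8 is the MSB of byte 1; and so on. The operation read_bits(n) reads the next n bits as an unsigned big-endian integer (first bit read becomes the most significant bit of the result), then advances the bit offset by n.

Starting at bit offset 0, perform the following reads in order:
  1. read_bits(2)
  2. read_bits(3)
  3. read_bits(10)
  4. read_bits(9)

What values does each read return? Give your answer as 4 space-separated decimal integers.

Answer: 2 7 970 313

Derivation:
Read 1: bits[0:2] width=2 -> value=2 (bin 10); offset now 2 = byte 0 bit 2; 46 bits remain
Read 2: bits[2:5] width=3 -> value=7 (bin 111); offset now 5 = byte 0 bit 5; 43 bits remain
Read 3: bits[5:15] width=10 -> value=970 (bin 1111001010); offset now 15 = byte 1 bit 7; 33 bits remain
Read 4: bits[15:24] width=9 -> value=313 (bin 100111001); offset now 24 = byte 3 bit 0; 24 bits remain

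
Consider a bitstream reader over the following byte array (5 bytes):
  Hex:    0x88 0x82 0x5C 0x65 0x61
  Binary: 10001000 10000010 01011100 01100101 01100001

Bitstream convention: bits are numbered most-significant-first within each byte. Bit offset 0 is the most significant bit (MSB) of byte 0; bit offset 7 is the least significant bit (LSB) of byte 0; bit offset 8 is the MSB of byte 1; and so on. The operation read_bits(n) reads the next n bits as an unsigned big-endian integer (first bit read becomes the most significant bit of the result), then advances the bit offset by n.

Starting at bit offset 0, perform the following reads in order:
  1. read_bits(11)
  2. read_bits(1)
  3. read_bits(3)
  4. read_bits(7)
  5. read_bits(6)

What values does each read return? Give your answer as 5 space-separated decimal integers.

Read 1: bits[0:11] width=11 -> value=1092 (bin 10001000100); offset now 11 = byte 1 bit 3; 29 bits remain
Read 2: bits[11:12] width=1 -> value=0 (bin 0); offset now 12 = byte 1 bit 4; 28 bits remain
Read 3: bits[12:15] width=3 -> value=1 (bin 001); offset now 15 = byte 1 bit 7; 25 bits remain
Read 4: bits[15:22] width=7 -> value=23 (bin 0010111); offset now 22 = byte 2 bit 6; 18 bits remain
Read 5: bits[22:28] width=6 -> value=6 (bin 000110); offset now 28 = byte 3 bit 4; 12 bits remain

Answer: 1092 0 1 23 6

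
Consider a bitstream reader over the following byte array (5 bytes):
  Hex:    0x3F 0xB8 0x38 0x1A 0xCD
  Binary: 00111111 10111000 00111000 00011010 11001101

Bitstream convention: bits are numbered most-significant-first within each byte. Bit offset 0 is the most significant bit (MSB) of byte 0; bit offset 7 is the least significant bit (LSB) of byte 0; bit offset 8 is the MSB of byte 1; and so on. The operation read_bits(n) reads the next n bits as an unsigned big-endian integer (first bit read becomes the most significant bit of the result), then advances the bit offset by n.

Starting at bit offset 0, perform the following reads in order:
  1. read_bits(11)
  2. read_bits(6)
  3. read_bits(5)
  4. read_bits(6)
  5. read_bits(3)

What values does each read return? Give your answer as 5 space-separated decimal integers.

Read 1: bits[0:11] width=11 -> value=509 (bin 00111111101); offset now 11 = byte 1 bit 3; 29 bits remain
Read 2: bits[11:17] width=6 -> value=48 (bin 110000); offset now 17 = byte 2 bit 1; 23 bits remain
Read 3: bits[17:22] width=5 -> value=14 (bin 01110); offset now 22 = byte 2 bit 6; 18 bits remain
Read 4: bits[22:28] width=6 -> value=1 (bin 000001); offset now 28 = byte 3 bit 4; 12 bits remain
Read 5: bits[28:31] width=3 -> value=5 (bin 101); offset now 31 = byte 3 bit 7; 9 bits remain

Answer: 509 48 14 1 5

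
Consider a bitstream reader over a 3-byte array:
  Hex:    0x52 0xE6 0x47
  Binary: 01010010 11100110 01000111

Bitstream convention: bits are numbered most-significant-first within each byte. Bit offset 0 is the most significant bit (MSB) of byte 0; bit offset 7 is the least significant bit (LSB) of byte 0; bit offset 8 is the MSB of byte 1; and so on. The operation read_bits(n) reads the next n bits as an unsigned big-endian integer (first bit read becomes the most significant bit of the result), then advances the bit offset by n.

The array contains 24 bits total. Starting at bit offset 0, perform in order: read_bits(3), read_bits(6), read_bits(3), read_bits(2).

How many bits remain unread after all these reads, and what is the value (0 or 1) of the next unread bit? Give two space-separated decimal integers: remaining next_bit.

Answer: 10 1

Derivation:
Read 1: bits[0:3] width=3 -> value=2 (bin 010); offset now 3 = byte 0 bit 3; 21 bits remain
Read 2: bits[3:9] width=6 -> value=37 (bin 100101); offset now 9 = byte 1 bit 1; 15 bits remain
Read 3: bits[9:12] width=3 -> value=6 (bin 110); offset now 12 = byte 1 bit 4; 12 bits remain
Read 4: bits[12:14] width=2 -> value=1 (bin 01); offset now 14 = byte 1 bit 6; 10 bits remain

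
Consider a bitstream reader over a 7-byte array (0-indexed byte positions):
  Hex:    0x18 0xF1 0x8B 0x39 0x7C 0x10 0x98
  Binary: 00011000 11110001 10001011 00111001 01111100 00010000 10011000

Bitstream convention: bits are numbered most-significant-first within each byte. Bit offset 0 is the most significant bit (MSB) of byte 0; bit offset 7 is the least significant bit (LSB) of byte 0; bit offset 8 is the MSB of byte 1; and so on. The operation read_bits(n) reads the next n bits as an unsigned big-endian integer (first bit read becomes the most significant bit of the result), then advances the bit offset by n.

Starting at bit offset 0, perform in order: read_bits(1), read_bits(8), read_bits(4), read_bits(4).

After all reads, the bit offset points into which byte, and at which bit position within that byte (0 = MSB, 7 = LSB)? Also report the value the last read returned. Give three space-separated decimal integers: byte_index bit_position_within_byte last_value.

Answer: 2 1 3

Derivation:
Read 1: bits[0:1] width=1 -> value=0 (bin 0); offset now 1 = byte 0 bit 1; 55 bits remain
Read 2: bits[1:9] width=8 -> value=49 (bin 00110001); offset now 9 = byte 1 bit 1; 47 bits remain
Read 3: bits[9:13] width=4 -> value=14 (bin 1110); offset now 13 = byte 1 bit 5; 43 bits remain
Read 4: bits[13:17] width=4 -> value=3 (bin 0011); offset now 17 = byte 2 bit 1; 39 bits remain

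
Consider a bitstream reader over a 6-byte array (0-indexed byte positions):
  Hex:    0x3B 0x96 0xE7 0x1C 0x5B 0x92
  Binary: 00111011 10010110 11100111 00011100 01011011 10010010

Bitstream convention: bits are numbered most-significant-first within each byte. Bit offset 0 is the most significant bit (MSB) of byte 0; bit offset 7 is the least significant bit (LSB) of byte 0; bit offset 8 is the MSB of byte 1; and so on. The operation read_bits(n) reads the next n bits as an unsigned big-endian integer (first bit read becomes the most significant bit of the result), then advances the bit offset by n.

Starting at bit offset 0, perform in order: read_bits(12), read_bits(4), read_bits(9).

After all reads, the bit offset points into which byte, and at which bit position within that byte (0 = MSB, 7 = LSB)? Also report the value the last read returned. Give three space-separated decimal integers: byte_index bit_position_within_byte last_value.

Answer: 3 1 462

Derivation:
Read 1: bits[0:12] width=12 -> value=953 (bin 001110111001); offset now 12 = byte 1 bit 4; 36 bits remain
Read 2: bits[12:16] width=4 -> value=6 (bin 0110); offset now 16 = byte 2 bit 0; 32 bits remain
Read 3: bits[16:25] width=9 -> value=462 (bin 111001110); offset now 25 = byte 3 bit 1; 23 bits remain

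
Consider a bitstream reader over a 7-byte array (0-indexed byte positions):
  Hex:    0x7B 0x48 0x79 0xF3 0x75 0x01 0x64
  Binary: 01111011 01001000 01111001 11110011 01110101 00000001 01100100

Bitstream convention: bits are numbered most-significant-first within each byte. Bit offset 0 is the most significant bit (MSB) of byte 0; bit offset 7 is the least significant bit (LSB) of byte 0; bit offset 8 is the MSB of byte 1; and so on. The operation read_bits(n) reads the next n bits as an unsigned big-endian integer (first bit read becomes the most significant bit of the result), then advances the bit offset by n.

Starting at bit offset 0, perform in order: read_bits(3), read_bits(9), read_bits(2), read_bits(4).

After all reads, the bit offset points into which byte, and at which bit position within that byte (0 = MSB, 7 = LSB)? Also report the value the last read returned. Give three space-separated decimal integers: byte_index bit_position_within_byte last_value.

Answer: 2 2 1

Derivation:
Read 1: bits[0:3] width=3 -> value=3 (bin 011); offset now 3 = byte 0 bit 3; 53 bits remain
Read 2: bits[3:12] width=9 -> value=436 (bin 110110100); offset now 12 = byte 1 bit 4; 44 bits remain
Read 3: bits[12:14] width=2 -> value=2 (bin 10); offset now 14 = byte 1 bit 6; 42 bits remain
Read 4: bits[14:18] width=4 -> value=1 (bin 0001); offset now 18 = byte 2 bit 2; 38 bits remain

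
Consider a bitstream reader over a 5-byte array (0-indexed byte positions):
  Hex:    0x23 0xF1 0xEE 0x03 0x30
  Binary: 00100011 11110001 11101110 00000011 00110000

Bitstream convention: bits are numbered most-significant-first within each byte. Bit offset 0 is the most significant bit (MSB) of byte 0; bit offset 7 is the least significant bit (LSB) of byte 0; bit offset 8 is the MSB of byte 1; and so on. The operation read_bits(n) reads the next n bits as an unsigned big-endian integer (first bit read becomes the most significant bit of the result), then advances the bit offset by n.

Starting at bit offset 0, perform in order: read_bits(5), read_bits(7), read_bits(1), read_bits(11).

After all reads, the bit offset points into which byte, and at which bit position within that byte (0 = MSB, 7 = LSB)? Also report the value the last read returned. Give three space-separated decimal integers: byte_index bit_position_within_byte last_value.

Read 1: bits[0:5] width=5 -> value=4 (bin 00100); offset now 5 = byte 0 bit 5; 35 bits remain
Read 2: bits[5:12] width=7 -> value=63 (bin 0111111); offset now 12 = byte 1 bit 4; 28 bits remain
Read 3: bits[12:13] width=1 -> value=0 (bin 0); offset now 13 = byte 1 bit 5; 27 bits remain
Read 4: bits[13:24] width=11 -> value=494 (bin 00111101110); offset now 24 = byte 3 bit 0; 16 bits remain

Answer: 3 0 494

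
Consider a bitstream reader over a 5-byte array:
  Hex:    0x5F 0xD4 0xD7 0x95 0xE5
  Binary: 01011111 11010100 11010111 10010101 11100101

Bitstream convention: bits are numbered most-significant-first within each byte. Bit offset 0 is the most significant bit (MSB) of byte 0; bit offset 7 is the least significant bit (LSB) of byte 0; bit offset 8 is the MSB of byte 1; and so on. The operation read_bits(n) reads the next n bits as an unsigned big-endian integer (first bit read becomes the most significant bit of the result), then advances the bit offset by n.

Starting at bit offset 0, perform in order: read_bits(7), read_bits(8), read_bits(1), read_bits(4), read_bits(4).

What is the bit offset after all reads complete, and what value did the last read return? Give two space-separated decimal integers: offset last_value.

Read 1: bits[0:7] width=7 -> value=47 (bin 0101111); offset now 7 = byte 0 bit 7; 33 bits remain
Read 2: bits[7:15] width=8 -> value=234 (bin 11101010); offset now 15 = byte 1 bit 7; 25 bits remain
Read 3: bits[15:16] width=1 -> value=0 (bin 0); offset now 16 = byte 2 bit 0; 24 bits remain
Read 4: bits[16:20] width=4 -> value=13 (bin 1101); offset now 20 = byte 2 bit 4; 20 bits remain
Read 5: bits[20:24] width=4 -> value=7 (bin 0111); offset now 24 = byte 3 bit 0; 16 bits remain

Answer: 24 7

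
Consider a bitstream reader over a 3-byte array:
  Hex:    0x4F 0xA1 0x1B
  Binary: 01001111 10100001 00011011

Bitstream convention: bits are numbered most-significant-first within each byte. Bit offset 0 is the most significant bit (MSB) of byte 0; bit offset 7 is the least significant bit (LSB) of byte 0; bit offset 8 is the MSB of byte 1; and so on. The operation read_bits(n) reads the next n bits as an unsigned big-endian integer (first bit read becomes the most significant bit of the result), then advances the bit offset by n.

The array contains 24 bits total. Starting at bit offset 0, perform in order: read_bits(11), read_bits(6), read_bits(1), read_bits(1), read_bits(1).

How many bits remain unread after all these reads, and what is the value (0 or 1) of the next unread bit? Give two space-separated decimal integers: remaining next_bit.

Read 1: bits[0:11] width=11 -> value=637 (bin 01001111101); offset now 11 = byte 1 bit 3; 13 bits remain
Read 2: bits[11:17] width=6 -> value=2 (bin 000010); offset now 17 = byte 2 bit 1; 7 bits remain
Read 3: bits[17:18] width=1 -> value=0 (bin 0); offset now 18 = byte 2 bit 2; 6 bits remain
Read 4: bits[18:19] width=1 -> value=0 (bin 0); offset now 19 = byte 2 bit 3; 5 bits remain
Read 5: bits[19:20] width=1 -> value=1 (bin 1); offset now 20 = byte 2 bit 4; 4 bits remain

Answer: 4 1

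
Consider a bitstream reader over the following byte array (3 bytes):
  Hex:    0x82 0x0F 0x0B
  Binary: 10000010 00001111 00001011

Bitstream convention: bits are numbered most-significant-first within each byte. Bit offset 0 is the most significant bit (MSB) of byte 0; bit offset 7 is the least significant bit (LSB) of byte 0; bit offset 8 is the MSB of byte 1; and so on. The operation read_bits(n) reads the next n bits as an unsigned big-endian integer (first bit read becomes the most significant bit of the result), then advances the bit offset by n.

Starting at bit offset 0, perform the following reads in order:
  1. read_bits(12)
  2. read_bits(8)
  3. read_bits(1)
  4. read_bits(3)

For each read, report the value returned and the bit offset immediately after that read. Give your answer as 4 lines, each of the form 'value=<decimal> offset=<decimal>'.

Read 1: bits[0:12] width=12 -> value=2080 (bin 100000100000); offset now 12 = byte 1 bit 4; 12 bits remain
Read 2: bits[12:20] width=8 -> value=240 (bin 11110000); offset now 20 = byte 2 bit 4; 4 bits remain
Read 3: bits[20:21] width=1 -> value=1 (bin 1); offset now 21 = byte 2 bit 5; 3 bits remain
Read 4: bits[21:24] width=3 -> value=3 (bin 011); offset now 24 = byte 3 bit 0; 0 bits remain

Answer: value=2080 offset=12
value=240 offset=20
value=1 offset=21
value=3 offset=24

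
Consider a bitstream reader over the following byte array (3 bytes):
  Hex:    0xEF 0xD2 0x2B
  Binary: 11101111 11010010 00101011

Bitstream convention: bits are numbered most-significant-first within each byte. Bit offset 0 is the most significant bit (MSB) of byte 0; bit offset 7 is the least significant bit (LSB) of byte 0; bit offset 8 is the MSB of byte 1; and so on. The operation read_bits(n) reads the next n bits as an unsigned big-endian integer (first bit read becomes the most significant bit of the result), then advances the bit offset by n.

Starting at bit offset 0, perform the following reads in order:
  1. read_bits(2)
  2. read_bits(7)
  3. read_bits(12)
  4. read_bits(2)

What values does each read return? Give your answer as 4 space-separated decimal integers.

Answer: 3 95 2629 1

Derivation:
Read 1: bits[0:2] width=2 -> value=3 (bin 11); offset now 2 = byte 0 bit 2; 22 bits remain
Read 2: bits[2:9] width=7 -> value=95 (bin 1011111); offset now 9 = byte 1 bit 1; 15 bits remain
Read 3: bits[9:21] width=12 -> value=2629 (bin 101001000101); offset now 21 = byte 2 bit 5; 3 bits remain
Read 4: bits[21:23] width=2 -> value=1 (bin 01); offset now 23 = byte 2 bit 7; 1 bits remain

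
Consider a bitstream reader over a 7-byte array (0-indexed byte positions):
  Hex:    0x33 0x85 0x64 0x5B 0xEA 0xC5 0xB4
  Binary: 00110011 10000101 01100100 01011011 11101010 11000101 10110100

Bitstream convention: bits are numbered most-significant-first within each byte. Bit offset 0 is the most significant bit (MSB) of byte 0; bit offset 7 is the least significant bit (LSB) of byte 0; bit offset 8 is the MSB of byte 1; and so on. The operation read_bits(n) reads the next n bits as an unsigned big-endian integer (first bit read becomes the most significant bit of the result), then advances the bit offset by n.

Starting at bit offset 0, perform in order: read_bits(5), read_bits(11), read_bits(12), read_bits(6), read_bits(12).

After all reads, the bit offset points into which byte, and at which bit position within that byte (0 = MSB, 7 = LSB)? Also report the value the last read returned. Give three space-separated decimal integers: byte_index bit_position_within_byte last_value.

Read 1: bits[0:5] width=5 -> value=6 (bin 00110); offset now 5 = byte 0 bit 5; 51 bits remain
Read 2: bits[5:16] width=11 -> value=901 (bin 01110000101); offset now 16 = byte 2 bit 0; 40 bits remain
Read 3: bits[16:28] width=12 -> value=1605 (bin 011001000101); offset now 28 = byte 3 bit 4; 28 bits remain
Read 4: bits[28:34] width=6 -> value=47 (bin 101111); offset now 34 = byte 4 bit 2; 22 bits remain
Read 5: bits[34:46] width=12 -> value=2737 (bin 101010110001); offset now 46 = byte 5 bit 6; 10 bits remain

Answer: 5 6 2737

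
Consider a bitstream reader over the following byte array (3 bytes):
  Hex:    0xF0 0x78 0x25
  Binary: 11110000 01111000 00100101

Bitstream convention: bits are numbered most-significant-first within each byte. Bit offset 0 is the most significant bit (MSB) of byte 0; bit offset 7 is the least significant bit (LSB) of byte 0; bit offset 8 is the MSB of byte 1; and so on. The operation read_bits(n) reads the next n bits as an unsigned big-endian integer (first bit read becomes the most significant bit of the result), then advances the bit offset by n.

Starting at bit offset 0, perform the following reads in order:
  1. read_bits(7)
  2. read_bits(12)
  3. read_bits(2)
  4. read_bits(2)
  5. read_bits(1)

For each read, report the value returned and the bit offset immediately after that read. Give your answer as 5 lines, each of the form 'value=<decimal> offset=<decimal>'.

Answer: value=120 offset=7
value=961 offset=19
value=0 offset=21
value=2 offset=23
value=1 offset=24

Derivation:
Read 1: bits[0:7] width=7 -> value=120 (bin 1111000); offset now 7 = byte 0 bit 7; 17 bits remain
Read 2: bits[7:19] width=12 -> value=961 (bin 001111000001); offset now 19 = byte 2 bit 3; 5 bits remain
Read 3: bits[19:21] width=2 -> value=0 (bin 00); offset now 21 = byte 2 bit 5; 3 bits remain
Read 4: bits[21:23] width=2 -> value=2 (bin 10); offset now 23 = byte 2 bit 7; 1 bits remain
Read 5: bits[23:24] width=1 -> value=1 (bin 1); offset now 24 = byte 3 bit 0; 0 bits remain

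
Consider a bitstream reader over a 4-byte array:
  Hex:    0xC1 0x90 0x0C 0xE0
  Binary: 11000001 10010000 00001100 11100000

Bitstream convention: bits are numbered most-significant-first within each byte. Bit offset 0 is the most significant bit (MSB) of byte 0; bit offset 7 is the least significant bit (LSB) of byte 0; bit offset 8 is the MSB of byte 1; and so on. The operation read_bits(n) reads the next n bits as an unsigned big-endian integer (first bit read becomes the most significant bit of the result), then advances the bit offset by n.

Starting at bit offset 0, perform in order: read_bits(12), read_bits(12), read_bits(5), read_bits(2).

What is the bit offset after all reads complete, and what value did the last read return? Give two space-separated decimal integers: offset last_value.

Read 1: bits[0:12] width=12 -> value=3097 (bin 110000011001); offset now 12 = byte 1 bit 4; 20 bits remain
Read 2: bits[12:24] width=12 -> value=12 (bin 000000001100); offset now 24 = byte 3 bit 0; 8 bits remain
Read 3: bits[24:29] width=5 -> value=28 (bin 11100); offset now 29 = byte 3 bit 5; 3 bits remain
Read 4: bits[29:31] width=2 -> value=0 (bin 00); offset now 31 = byte 3 bit 7; 1 bits remain

Answer: 31 0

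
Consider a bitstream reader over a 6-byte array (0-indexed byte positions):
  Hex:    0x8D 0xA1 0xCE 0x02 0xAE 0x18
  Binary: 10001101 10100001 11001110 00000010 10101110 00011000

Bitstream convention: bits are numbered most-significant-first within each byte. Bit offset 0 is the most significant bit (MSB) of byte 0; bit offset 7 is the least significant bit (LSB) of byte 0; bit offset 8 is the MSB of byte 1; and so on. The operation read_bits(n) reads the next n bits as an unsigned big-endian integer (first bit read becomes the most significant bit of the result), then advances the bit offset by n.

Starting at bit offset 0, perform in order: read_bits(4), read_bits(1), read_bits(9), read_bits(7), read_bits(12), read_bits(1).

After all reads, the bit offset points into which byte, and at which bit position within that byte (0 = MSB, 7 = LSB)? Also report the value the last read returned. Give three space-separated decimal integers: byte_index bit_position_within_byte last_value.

Answer: 4 2 0

Derivation:
Read 1: bits[0:4] width=4 -> value=8 (bin 1000); offset now 4 = byte 0 bit 4; 44 bits remain
Read 2: bits[4:5] width=1 -> value=1 (bin 1); offset now 5 = byte 0 bit 5; 43 bits remain
Read 3: bits[5:14] width=9 -> value=360 (bin 101101000); offset now 14 = byte 1 bit 6; 34 bits remain
Read 4: bits[14:21] width=7 -> value=57 (bin 0111001); offset now 21 = byte 2 bit 5; 27 bits remain
Read 5: bits[21:33] width=12 -> value=3077 (bin 110000000101); offset now 33 = byte 4 bit 1; 15 bits remain
Read 6: bits[33:34] width=1 -> value=0 (bin 0); offset now 34 = byte 4 bit 2; 14 bits remain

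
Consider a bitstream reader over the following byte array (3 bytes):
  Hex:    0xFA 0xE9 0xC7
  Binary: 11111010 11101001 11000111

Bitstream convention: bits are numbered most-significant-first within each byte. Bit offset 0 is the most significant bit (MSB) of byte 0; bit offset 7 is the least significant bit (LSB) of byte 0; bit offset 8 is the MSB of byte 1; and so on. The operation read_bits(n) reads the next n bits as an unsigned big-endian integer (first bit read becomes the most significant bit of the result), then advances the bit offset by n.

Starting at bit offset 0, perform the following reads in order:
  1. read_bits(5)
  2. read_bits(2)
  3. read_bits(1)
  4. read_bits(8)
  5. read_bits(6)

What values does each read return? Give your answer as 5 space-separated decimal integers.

Read 1: bits[0:5] width=5 -> value=31 (bin 11111); offset now 5 = byte 0 bit 5; 19 bits remain
Read 2: bits[5:7] width=2 -> value=1 (bin 01); offset now 7 = byte 0 bit 7; 17 bits remain
Read 3: bits[7:8] width=1 -> value=0 (bin 0); offset now 8 = byte 1 bit 0; 16 bits remain
Read 4: bits[8:16] width=8 -> value=233 (bin 11101001); offset now 16 = byte 2 bit 0; 8 bits remain
Read 5: bits[16:22] width=6 -> value=49 (bin 110001); offset now 22 = byte 2 bit 6; 2 bits remain

Answer: 31 1 0 233 49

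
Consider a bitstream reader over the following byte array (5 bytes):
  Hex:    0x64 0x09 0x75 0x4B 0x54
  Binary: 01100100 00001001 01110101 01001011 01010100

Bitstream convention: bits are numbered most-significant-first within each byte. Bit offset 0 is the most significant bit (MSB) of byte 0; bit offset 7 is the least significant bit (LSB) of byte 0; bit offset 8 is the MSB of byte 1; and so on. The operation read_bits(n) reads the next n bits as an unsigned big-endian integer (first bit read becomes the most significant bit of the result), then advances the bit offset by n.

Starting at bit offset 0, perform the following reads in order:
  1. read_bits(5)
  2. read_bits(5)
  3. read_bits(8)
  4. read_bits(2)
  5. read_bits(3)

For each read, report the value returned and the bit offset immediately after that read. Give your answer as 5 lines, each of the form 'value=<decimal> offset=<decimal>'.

Answer: value=12 offset=5
value=16 offset=10
value=37 offset=18
value=3 offset=20
value=2 offset=23

Derivation:
Read 1: bits[0:5] width=5 -> value=12 (bin 01100); offset now 5 = byte 0 bit 5; 35 bits remain
Read 2: bits[5:10] width=5 -> value=16 (bin 10000); offset now 10 = byte 1 bit 2; 30 bits remain
Read 3: bits[10:18] width=8 -> value=37 (bin 00100101); offset now 18 = byte 2 bit 2; 22 bits remain
Read 4: bits[18:20] width=2 -> value=3 (bin 11); offset now 20 = byte 2 bit 4; 20 bits remain
Read 5: bits[20:23] width=3 -> value=2 (bin 010); offset now 23 = byte 2 bit 7; 17 bits remain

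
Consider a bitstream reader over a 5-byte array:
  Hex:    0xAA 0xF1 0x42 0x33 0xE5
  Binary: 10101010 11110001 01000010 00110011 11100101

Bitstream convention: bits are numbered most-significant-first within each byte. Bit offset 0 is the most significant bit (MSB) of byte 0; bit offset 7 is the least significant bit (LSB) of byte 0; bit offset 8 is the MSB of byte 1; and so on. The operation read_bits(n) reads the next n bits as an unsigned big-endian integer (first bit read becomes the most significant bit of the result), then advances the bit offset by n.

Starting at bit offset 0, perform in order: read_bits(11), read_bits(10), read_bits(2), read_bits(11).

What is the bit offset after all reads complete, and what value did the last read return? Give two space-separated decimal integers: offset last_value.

Answer: 34 207

Derivation:
Read 1: bits[0:11] width=11 -> value=1367 (bin 10101010111); offset now 11 = byte 1 bit 3; 29 bits remain
Read 2: bits[11:21] width=10 -> value=552 (bin 1000101000); offset now 21 = byte 2 bit 5; 19 bits remain
Read 3: bits[21:23] width=2 -> value=1 (bin 01); offset now 23 = byte 2 bit 7; 17 bits remain
Read 4: bits[23:34] width=11 -> value=207 (bin 00011001111); offset now 34 = byte 4 bit 2; 6 bits remain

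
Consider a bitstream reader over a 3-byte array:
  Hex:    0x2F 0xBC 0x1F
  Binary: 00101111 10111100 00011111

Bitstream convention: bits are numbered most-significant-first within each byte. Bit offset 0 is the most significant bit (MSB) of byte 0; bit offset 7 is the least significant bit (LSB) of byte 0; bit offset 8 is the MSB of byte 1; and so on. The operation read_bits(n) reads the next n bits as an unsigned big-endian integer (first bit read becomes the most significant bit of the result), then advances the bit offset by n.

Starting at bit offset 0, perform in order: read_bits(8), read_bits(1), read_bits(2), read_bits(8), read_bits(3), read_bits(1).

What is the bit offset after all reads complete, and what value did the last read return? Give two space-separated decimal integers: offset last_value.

Answer: 23 1

Derivation:
Read 1: bits[0:8] width=8 -> value=47 (bin 00101111); offset now 8 = byte 1 bit 0; 16 bits remain
Read 2: bits[8:9] width=1 -> value=1 (bin 1); offset now 9 = byte 1 bit 1; 15 bits remain
Read 3: bits[9:11] width=2 -> value=1 (bin 01); offset now 11 = byte 1 bit 3; 13 bits remain
Read 4: bits[11:19] width=8 -> value=224 (bin 11100000); offset now 19 = byte 2 bit 3; 5 bits remain
Read 5: bits[19:22] width=3 -> value=7 (bin 111); offset now 22 = byte 2 bit 6; 2 bits remain
Read 6: bits[22:23] width=1 -> value=1 (bin 1); offset now 23 = byte 2 bit 7; 1 bits remain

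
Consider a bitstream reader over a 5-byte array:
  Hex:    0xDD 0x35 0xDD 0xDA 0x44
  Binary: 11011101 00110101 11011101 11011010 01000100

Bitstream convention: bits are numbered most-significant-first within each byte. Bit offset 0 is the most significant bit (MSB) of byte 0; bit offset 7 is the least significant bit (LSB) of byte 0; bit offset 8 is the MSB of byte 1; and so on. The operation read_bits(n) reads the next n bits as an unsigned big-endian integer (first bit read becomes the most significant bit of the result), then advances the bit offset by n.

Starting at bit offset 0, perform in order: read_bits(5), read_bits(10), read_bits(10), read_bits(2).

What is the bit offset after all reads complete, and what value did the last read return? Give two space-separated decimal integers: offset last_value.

Read 1: bits[0:5] width=5 -> value=27 (bin 11011); offset now 5 = byte 0 bit 5; 35 bits remain
Read 2: bits[5:15] width=10 -> value=666 (bin 1010011010); offset now 15 = byte 1 bit 7; 25 bits remain
Read 3: bits[15:25] width=10 -> value=955 (bin 1110111011); offset now 25 = byte 3 bit 1; 15 bits remain
Read 4: bits[25:27] width=2 -> value=2 (bin 10); offset now 27 = byte 3 bit 3; 13 bits remain

Answer: 27 2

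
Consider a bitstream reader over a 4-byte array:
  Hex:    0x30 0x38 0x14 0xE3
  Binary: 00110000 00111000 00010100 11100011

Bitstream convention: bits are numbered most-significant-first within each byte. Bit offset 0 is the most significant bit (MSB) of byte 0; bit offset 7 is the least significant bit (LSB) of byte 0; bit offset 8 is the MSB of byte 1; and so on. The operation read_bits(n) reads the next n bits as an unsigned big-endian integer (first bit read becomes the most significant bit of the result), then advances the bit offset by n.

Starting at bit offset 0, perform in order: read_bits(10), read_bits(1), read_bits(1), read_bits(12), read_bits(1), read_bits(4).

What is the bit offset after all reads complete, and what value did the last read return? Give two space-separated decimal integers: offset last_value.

Read 1: bits[0:10] width=10 -> value=192 (bin 0011000000); offset now 10 = byte 1 bit 2; 22 bits remain
Read 2: bits[10:11] width=1 -> value=1 (bin 1); offset now 11 = byte 1 bit 3; 21 bits remain
Read 3: bits[11:12] width=1 -> value=1 (bin 1); offset now 12 = byte 1 bit 4; 20 bits remain
Read 4: bits[12:24] width=12 -> value=2068 (bin 100000010100); offset now 24 = byte 3 bit 0; 8 bits remain
Read 5: bits[24:25] width=1 -> value=1 (bin 1); offset now 25 = byte 3 bit 1; 7 bits remain
Read 6: bits[25:29] width=4 -> value=12 (bin 1100); offset now 29 = byte 3 bit 5; 3 bits remain

Answer: 29 12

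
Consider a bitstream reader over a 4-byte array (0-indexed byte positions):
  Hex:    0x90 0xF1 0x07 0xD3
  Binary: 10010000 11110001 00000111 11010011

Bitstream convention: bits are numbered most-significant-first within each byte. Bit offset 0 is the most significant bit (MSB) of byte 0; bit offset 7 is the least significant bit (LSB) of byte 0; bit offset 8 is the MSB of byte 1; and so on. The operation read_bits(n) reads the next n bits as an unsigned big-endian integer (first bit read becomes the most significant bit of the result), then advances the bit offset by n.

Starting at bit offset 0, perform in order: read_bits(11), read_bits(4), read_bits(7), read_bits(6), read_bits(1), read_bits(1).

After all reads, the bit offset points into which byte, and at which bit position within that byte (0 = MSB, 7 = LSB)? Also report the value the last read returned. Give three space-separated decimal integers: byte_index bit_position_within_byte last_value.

Answer: 3 6 0

Derivation:
Read 1: bits[0:11] width=11 -> value=1159 (bin 10010000111); offset now 11 = byte 1 bit 3; 21 bits remain
Read 2: bits[11:15] width=4 -> value=8 (bin 1000); offset now 15 = byte 1 bit 7; 17 bits remain
Read 3: bits[15:22] width=7 -> value=65 (bin 1000001); offset now 22 = byte 2 bit 6; 10 bits remain
Read 4: bits[22:28] width=6 -> value=61 (bin 111101); offset now 28 = byte 3 bit 4; 4 bits remain
Read 5: bits[28:29] width=1 -> value=0 (bin 0); offset now 29 = byte 3 bit 5; 3 bits remain
Read 6: bits[29:30] width=1 -> value=0 (bin 0); offset now 30 = byte 3 bit 6; 2 bits remain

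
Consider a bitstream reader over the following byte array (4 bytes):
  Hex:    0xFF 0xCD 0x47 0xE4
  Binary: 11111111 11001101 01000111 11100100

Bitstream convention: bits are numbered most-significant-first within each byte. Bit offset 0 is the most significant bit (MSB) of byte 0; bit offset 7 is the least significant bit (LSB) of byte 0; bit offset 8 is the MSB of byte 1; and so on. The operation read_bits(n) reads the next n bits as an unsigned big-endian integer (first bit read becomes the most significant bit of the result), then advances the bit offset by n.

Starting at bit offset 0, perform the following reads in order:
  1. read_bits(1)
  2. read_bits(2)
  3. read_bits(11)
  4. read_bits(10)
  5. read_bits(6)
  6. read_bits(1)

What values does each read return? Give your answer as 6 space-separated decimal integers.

Read 1: bits[0:1] width=1 -> value=1 (bin 1); offset now 1 = byte 0 bit 1; 31 bits remain
Read 2: bits[1:3] width=2 -> value=3 (bin 11); offset now 3 = byte 0 bit 3; 29 bits remain
Read 3: bits[3:14] width=11 -> value=2035 (bin 11111110011); offset now 14 = byte 1 bit 6; 18 bits remain
Read 4: bits[14:24] width=10 -> value=327 (bin 0101000111); offset now 24 = byte 3 bit 0; 8 bits remain
Read 5: bits[24:30] width=6 -> value=57 (bin 111001); offset now 30 = byte 3 bit 6; 2 bits remain
Read 6: bits[30:31] width=1 -> value=0 (bin 0); offset now 31 = byte 3 bit 7; 1 bits remain

Answer: 1 3 2035 327 57 0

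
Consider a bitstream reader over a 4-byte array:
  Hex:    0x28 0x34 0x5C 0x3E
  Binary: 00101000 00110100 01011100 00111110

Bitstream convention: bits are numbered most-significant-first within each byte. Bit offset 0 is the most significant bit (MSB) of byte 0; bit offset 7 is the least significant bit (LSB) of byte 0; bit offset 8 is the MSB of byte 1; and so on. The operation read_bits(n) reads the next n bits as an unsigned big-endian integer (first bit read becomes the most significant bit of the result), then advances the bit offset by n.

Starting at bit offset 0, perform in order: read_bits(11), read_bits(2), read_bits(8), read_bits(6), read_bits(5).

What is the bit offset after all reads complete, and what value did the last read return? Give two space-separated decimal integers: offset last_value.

Read 1: bits[0:11] width=11 -> value=321 (bin 00101000001); offset now 11 = byte 1 bit 3; 21 bits remain
Read 2: bits[11:13] width=2 -> value=2 (bin 10); offset now 13 = byte 1 bit 5; 19 bits remain
Read 3: bits[13:21] width=8 -> value=139 (bin 10001011); offset now 21 = byte 2 bit 5; 11 bits remain
Read 4: bits[21:27] width=6 -> value=33 (bin 100001); offset now 27 = byte 3 bit 3; 5 bits remain
Read 5: bits[27:32] width=5 -> value=30 (bin 11110); offset now 32 = byte 4 bit 0; 0 bits remain

Answer: 32 30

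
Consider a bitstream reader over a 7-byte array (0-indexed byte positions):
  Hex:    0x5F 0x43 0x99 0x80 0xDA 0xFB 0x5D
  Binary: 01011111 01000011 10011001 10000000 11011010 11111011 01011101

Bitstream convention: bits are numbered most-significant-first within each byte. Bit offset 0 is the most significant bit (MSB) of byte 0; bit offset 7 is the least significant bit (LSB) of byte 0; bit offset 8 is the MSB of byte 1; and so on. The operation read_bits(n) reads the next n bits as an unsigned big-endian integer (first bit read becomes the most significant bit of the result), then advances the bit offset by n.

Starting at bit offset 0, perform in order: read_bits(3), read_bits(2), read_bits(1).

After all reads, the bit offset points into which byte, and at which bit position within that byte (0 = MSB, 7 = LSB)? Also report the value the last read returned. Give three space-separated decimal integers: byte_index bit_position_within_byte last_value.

Answer: 0 6 1

Derivation:
Read 1: bits[0:3] width=3 -> value=2 (bin 010); offset now 3 = byte 0 bit 3; 53 bits remain
Read 2: bits[3:5] width=2 -> value=3 (bin 11); offset now 5 = byte 0 bit 5; 51 bits remain
Read 3: bits[5:6] width=1 -> value=1 (bin 1); offset now 6 = byte 0 bit 6; 50 bits remain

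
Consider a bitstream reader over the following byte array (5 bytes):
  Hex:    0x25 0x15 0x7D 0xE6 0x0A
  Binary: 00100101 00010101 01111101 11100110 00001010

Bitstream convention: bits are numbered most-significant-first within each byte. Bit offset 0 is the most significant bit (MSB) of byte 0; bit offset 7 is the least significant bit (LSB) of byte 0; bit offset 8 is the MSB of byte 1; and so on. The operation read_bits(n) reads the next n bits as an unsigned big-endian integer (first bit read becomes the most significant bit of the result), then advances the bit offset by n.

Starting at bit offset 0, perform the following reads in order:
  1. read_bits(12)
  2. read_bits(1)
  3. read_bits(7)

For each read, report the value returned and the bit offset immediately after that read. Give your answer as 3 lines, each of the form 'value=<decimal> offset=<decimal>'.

Answer: value=593 offset=12
value=0 offset=13
value=87 offset=20

Derivation:
Read 1: bits[0:12] width=12 -> value=593 (bin 001001010001); offset now 12 = byte 1 bit 4; 28 bits remain
Read 2: bits[12:13] width=1 -> value=0 (bin 0); offset now 13 = byte 1 bit 5; 27 bits remain
Read 3: bits[13:20] width=7 -> value=87 (bin 1010111); offset now 20 = byte 2 bit 4; 20 bits remain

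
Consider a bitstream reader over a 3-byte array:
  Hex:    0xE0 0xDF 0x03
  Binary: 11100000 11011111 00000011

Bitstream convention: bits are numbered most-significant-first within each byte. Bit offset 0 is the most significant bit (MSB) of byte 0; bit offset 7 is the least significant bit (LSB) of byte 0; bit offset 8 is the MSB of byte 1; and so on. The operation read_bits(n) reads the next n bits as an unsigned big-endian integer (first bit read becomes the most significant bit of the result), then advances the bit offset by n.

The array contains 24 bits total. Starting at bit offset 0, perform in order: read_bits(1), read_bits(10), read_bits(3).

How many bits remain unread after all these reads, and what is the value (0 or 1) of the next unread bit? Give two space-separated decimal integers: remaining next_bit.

Answer: 10 1

Derivation:
Read 1: bits[0:1] width=1 -> value=1 (bin 1); offset now 1 = byte 0 bit 1; 23 bits remain
Read 2: bits[1:11] width=10 -> value=774 (bin 1100000110); offset now 11 = byte 1 bit 3; 13 bits remain
Read 3: bits[11:14] width=3 -> value=7 (bin 111); offset now 14 = byte 1 bit 6; 10 bits remain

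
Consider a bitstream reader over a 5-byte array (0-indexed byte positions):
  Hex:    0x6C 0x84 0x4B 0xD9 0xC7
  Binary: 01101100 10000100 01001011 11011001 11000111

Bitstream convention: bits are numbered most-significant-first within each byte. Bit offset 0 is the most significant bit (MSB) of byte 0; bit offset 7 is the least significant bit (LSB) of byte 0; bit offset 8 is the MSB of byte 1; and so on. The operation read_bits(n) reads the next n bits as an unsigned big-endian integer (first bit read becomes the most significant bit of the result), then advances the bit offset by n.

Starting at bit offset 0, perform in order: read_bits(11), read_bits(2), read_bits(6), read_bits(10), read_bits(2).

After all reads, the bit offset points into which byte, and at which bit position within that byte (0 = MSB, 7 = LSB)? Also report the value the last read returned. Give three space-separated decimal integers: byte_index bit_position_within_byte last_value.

Answer: 3 7 0

Derivation:
Read 1: bits[0:11] width=11 -> value=868 (bin 01101100100); offset now 11 = byte 1 bit 3; 29 bits remain
Read 2: bits[11:13] width=2 -> value=0 (bin 00); offset now 13 = byte 1 bit 5; 27 bits remain
Read 3: bits[13:19] width=6 -> value=34 (bin 100010); offset now 19 = byte 2 bit 3; 21 bits remain
Read 4: bits[19:29] width=10 -> value=379 (bin 0101111011); offset now 29 = byte 3 bit 5; 11 bits remain
Read 5: bits[29:31] width=2 -> value=0 (bin 00); offset now 31 = byte 3 bit 7; 9 bits remain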